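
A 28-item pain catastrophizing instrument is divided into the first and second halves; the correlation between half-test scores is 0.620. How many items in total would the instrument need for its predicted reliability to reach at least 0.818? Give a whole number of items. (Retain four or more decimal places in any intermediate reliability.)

39

r_full = 2(0.620)/(1 + 0.620) = 0.7654
n = r_tgt(1 − r_full) / [r_full(1 − r_tgt)] = 0.818 × 0.2346 / (0.7654 × 0.182) ≈ 1.3776
Items = 1.3776 × 28 ≈ 38.57 → 39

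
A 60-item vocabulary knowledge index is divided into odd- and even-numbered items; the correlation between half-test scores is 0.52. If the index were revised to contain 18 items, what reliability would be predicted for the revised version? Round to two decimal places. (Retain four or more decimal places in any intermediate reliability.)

0.39

Spearman-Brown correction (n = 2): r_full = 2·0.52/(1 + 0.52) = 0.6842
Length factor from 60 to 18 items: n = 18/60 = 0.3000
r_new = n·r_full / (1 + (n − 1)·r_full) = 0.2053 / 0.5211 ≈ 0.3940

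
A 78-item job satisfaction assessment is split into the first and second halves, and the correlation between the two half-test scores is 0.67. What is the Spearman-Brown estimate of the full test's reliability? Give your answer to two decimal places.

The full test is twice the length of either half (n = 2).
r_full = 2r_hh / (1 + r_hh) = 2 × 0.67 / (1 + 0.67)
       = 1.3400 / 1.6700 = 0.8024

0.80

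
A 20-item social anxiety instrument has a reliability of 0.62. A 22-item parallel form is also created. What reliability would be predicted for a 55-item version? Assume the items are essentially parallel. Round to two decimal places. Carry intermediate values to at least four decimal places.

The 22-item form is not needed; work directly from the 20-item form with n = 55/20 = 2.7500.
r_{55} = n·r / (1 + (n − 1)·r) = 1.7050 / 2.0850 ≈ 0.8177

0.82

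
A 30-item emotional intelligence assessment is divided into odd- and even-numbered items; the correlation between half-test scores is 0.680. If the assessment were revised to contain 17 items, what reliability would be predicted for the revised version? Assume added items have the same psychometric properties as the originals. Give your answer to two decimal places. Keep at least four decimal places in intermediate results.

Spearman-Brown correction (n = 2): r_full = 2·0.680/(1 + 0.680) = 0.8095
Length factor from 30 to 17 items: n = 17/30 = 0.5667
r_new = n·r_full / (1 + (n − 1)·r_full) = 0.4587 / 0.6492 ≈ 0.7066

0.71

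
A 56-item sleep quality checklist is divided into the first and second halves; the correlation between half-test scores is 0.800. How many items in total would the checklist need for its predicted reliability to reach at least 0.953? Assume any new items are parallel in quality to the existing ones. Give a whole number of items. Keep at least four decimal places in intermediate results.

142

Corrected full-test reliability: r_full = 2 × 0.800 / (1 + 0.800) ≈ 0.8889
Solve Spearman-Brown for n: n = 0.953(1 − 0.8889) / [0.8889(1 − 0.953)] = 2.5343
Items = 2.5343 × 56 ≈ 141.92 → 142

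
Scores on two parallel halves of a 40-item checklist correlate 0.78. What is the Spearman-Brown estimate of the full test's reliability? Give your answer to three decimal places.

0.876

r_full = 2(0.78) / (1 + 0.78)
       = 1.5600 / 1.7800 = 0.8764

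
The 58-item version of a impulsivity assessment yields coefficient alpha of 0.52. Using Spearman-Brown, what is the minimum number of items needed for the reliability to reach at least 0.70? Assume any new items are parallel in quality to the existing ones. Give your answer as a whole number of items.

125

n = 0.70(1 − 0.52) / [0.52(1 − 0.70)]
n = 0.3360 / 0.1560 ≈ 2.1538
Items needed = n × 58 = 2.1538 × 58 ≈ 124.92 → round up to 125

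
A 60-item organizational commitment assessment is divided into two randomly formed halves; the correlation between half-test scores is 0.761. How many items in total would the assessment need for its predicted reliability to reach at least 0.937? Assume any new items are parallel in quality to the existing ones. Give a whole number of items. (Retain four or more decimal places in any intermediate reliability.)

r_full = 2(0.761)/(1 + 0.761) = 0.8643
Solve Spearman-Brown for n: n = 0.937(1 − 0.8643) / [0.8643(1 − 0.937)] = 2.3351
Required items = 2.3351 × 60 = 140.11, so 141 items.

141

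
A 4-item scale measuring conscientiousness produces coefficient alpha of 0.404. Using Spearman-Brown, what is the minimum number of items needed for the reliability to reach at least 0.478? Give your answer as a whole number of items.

Rearranging the Spearman-Brown formula for n,
n = r_target (1 − r_old) / [ r_old (1 − r_target) ]
n = [0.478 × 0.596] / [0.404 × 0.522]
n = 0.284888 / 0.210888 ≈ 1.3509
1.3509 × 4 = 5.40 → 6 items

6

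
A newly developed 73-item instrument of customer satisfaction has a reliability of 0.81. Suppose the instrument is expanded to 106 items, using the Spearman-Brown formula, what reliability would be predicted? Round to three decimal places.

Length ratio n = 106/73 = 1.4521
Apply the Spearman-Brown prophecy formula, r' = nr / [1 + (n − 1)r]:
r_new = 1.4521·0.81 / [1 + (1.4521 − 1)·0.81]
r_new = 1.1762 / 1.3662 ≈ 0.8609

0.861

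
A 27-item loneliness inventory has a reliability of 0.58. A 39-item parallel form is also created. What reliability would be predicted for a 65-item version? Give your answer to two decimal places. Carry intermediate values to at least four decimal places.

Only the ratio of lengths matters: n = 65/27 = 2.4074
r_{65} = n·r / (1 + (n − 1)·r) = 1.3963 / 1.8163 ≈ 0.7688

0.77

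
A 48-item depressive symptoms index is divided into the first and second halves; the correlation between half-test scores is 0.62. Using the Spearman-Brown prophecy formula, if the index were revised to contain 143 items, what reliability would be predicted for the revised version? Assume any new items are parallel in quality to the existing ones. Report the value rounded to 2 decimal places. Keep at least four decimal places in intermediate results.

Full-test reliability from the split-half r: r_full = 2(0.62)/(1 + 0.62) = 0.7654
Length factor from 48 to 143 items: n = 143/48 = 2.9792
r_new = n·r_full / (1 + (n − 1)·r_full) = 2.2803 / 2.5149 ≈ 0.9067

0.91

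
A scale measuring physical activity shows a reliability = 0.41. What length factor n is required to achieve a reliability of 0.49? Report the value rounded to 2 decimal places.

n = [0.49 × 0.59] / [0.41 × 0.51]
n = 0.2891 / 0.2091 ≈ 1.3826

1.38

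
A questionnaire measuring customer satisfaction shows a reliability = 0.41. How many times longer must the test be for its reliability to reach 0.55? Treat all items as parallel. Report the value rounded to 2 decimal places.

1.76

Rearranging the Spearman-Brown formula for n,
n = r*(1 − r) / [ r (1 − r*) ]
n = 0.55(1 − 0.41) / [0.41(1 − 0.55)]
n = 0.3245 / 0.1845 ≈ 1.7588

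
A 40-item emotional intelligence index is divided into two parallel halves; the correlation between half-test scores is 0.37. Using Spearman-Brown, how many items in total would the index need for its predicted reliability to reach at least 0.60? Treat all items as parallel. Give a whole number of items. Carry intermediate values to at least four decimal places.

52

Corrected full-test reliability: r_full = 2 × 0.37 / (1 + 0.37) ≈ 0.5401
Solve Spearman-Brown for n: n = 0.60(1 − 0.5401) / [0.5401(1 − 0.60)] = 1.2773
Items = 1.2773 × 40 ≈ 51.09 → 52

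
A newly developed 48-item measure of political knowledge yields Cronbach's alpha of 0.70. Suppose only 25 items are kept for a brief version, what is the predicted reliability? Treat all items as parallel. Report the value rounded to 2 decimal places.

0.55

n = 25/48 = 0.5208
By Spearman-Brown, r_new = n r / (1 + (n − 1) r).
r_new = 0.5208·0.70 / [1 + (0.5208 − 1)·0.70]
     = 0.3646 / 0.6646 = 0.5486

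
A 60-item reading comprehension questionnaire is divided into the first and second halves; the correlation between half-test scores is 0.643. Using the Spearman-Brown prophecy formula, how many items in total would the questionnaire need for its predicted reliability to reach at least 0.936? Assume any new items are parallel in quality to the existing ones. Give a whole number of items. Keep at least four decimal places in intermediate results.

244

r_full = 2(0.643)/(1 + 0.643) = 0.7827
n = r_tgt(1 − r_full) / [r_full(1 − r_tgt)] = 0.936 × 0.2173 / (0.7827 × 0.064) ≈ 4.0603
Items = 4.0603 × 60 ≈ 243.62 → 244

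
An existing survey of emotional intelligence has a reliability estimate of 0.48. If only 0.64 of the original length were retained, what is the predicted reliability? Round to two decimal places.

0.37

Spearman-Brown: r_new = n·r / (1 + (n − 1)·r)
r_new = 0.64·0.48 / [1 + (0.64 − 1)·0.48]
r_new = 0.3072 / 0.8272 ≈ 0.3714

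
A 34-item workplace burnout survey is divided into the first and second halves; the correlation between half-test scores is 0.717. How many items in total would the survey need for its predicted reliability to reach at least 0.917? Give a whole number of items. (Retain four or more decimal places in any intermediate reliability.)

r_full = 2(0.717)/(1 + 0.717) = 0.8352
n = r_tgt(1 − r_full) / [r_full(1 − r_tgt)] = 0.917 × 0.1648 / (0.8352 × 0.083) ≈ 2.1800
Required items = 2.1800 × 34 = 74.12, so 75 items.

75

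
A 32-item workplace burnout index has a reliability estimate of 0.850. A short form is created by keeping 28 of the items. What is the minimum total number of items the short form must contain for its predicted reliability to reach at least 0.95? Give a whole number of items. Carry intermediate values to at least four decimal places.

Short-form reliability: n = 28/32 = 0.8750; r_28 = n·r/(1+(n−1)r) ≈ 0.8322
Then solve for n' with r_old = 0.8322, r_target = 0.95: n' = 0.95(1 − 0.8322)/[0.8322(1 − 0.95)] = 3.8311
Total items = 3.8311 × 28 = 107.27, rounded up to 108.

108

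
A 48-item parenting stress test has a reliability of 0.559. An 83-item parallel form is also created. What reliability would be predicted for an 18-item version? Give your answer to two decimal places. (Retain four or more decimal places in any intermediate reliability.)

The 83-item form is not needed; work directly from the 48-item form with n = 18/48 = 0.3750.
r_{18} = n·r / (1 + (n − 1)·r) = 0.2096 / 0.6506 ≈ 0.3222

0.32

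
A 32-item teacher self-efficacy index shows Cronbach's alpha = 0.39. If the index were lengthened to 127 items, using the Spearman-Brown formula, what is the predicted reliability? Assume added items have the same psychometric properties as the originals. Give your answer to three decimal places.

0.717

The new length is 127/32 = 3.9688 times the old.
Spearman-Brown: r_new = n·r / (1 + (n − 1)·r)
r_new = (3.9688 × 0.39) / (1 + (3.9688 − 1) × 0.39)
r_new = 1.5478 / 2.1578 ≈ 0.7173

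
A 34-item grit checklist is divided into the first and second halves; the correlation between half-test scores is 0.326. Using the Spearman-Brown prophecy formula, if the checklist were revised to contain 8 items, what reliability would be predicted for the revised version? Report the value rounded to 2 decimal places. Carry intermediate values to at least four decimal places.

Full-test reliability from the split-half r: r_full = 2(0.326)/(1 + 0.326) = 0.4917
Length factor from 34 to 8 items: n = 8/34 = 0.2353
r_new = n·r_full / (1 + (n − 1)·r_full) = 0.1157 / 0.6240 ≈ 0.1854

0.19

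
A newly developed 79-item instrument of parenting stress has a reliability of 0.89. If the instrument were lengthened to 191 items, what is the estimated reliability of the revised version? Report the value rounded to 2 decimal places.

n = 191/79 = 2.4177
r_new = 2.4177·0.89 / [1 + (2.4177 − 1)·0.89]
r_new = 2.1518 / 2.2618 ≈ 0.9514

0.95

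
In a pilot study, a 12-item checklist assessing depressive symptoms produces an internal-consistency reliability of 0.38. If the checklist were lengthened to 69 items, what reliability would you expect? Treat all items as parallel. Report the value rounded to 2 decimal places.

0.78

n = 69/12 = 5.75
Spearman-Brown: r_new = n·r / (1 + (n − 1)·r)
r_new = (5.75 × 0.38) / (1 + (5.75 − 1) × 0.38)
     = 2.1850 / 2.8050 = 0.7790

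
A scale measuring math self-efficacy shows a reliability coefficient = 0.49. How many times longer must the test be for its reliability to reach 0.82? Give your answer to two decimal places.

Rearranging the Spearman-Brown formula for n,
n = r*(1 − r) / [ r (1 − r*) ]
n = 0.82(1 − 0.49) / [0.49(1 − 0.82)]
  = 0.4182 / 0.0882 = 4.7415

4.74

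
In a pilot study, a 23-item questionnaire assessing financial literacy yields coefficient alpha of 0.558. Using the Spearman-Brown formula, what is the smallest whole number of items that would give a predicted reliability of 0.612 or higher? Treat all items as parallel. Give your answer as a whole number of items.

Spearman-Brown solved for the length factor n:
n = r_target (1 − r_old) / [ r_old (1 − r_target) ]
n = 0.612(1 − 0.558) / [0.558(1 − 0.612)]
n = 0.270504 / 0.216504 ≈ 1.2494
So the test needs 1.2494 × 23 ≈ 28.74 items; rounding up, 29.

29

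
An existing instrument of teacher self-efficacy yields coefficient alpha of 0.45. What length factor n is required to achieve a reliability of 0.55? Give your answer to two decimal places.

1.49

Invert Spearman-Brown to solve for n:
n = r_target (1 − r_old) / [ r_old (1 − r_target) ]
n = 0.55 × (1 − 0.45) / [ 0.45 × (1 − 0.55) ]
n = 0.3025 / 0.2025 ≈ 1.4938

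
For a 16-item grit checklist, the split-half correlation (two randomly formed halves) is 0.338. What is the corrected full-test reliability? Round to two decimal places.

Apply the Spearman-Brown correction with n = 2:
r_full = 2(0.338) / (1 + 0.338)
r_full = 0.6760 / 1.3380 ≈ 0.5052

0.51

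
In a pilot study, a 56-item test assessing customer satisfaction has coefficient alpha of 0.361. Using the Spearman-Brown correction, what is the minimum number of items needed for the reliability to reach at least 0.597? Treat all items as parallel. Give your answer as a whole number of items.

n = 0.597 × (1 − 0.361) / [ 0.361 × (1 − 0.597) ]
n = 0.381483 / 0.145483 ≈ 2.6222
So the test needs 2.6222 × 56 ≈ 146.84 items; rounding up, 147.

147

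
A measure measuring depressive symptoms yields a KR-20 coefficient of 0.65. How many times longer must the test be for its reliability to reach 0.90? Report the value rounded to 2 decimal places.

Invert Spearman-Brown to solve for n:
n = r*(1 − r) / [ r (1 − r*) ]
n = [0.90 × 0.35] / [0.65 × 0.10]
  = 0.3150 / 0.0650 = 4.8462

4.85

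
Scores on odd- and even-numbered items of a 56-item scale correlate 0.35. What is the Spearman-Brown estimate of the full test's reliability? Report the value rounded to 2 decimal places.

r_full = 2r_hh / (1 + r_hh) = 2 × 0.35 / (1 + 0.35)
r_full = 0.7000 / 1.3500 ≈ 0.5185

0.52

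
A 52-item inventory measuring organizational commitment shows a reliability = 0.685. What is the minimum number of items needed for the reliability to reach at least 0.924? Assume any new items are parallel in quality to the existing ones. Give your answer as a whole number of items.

291

Rearranging the Spearman-Brown formula for n,
n = r_target (1 − r_old) / [ r_old (1 − r_target) ]
n = 0.924(1 − 0.685) / [0.685(1 − 0.924)]
  = 0.291060 / 0.052060 = 5.5909
5.5909 × 52 = 290.73 → 291 items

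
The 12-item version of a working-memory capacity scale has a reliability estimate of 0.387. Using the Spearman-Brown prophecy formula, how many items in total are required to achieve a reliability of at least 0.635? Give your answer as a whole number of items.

34

Spearman-Brown solved for the length factor n:
n = r_target (1 − r_old) / [ r_old (1 − r_target) ]
n = 0.635 × (1 − 0.387) / [ 0.387 × (1 − 0.635) ]
  = 0.389255 / 0.141255 = 2.7557
2.7557 × 12 = 33.07 → 34 items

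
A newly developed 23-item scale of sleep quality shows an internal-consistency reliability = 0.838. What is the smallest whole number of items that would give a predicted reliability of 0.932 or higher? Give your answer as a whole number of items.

Invert Spearman-Brown to solve for n:
n = r*(1 − r) / [ r (1 − r*) ]
n = 0.932 × (1 − 0.838) / [ 0.838 × (1 − 0.932) ]
  = 0.150984 / 0.056984 = 2.6496
So the test needs 2.6496 × 23 ≈ 60.94 items; rounding up, 61.

61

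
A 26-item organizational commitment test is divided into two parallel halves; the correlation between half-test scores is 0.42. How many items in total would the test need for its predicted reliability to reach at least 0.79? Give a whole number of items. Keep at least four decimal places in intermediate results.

68

Corrected full-test reliability: r_full = 2 × 0.42 / (1 + 0.42) ≈ 0.5915
Solve Spearman-Brown for n: n = 0.79(1 − 0.5915) / [0.5915(1 − 0.79)] = 2.5980
Required items = 2.5980 × 26 = 67.55, so 68 items.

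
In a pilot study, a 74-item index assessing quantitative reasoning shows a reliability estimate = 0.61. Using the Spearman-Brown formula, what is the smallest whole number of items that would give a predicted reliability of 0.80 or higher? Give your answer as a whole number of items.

Rearranging the Spearman-Brown formula for n,
n = r*(1 − r) / [ r (1 − r*) ]
n = 0.80 × (1 − 0.61) / [ 0.61 × (1 − 0.80) ]
  = 0.3120 / 0.1220 = 2.5574
2.5574 × 74 = 189.25 → 190 items

190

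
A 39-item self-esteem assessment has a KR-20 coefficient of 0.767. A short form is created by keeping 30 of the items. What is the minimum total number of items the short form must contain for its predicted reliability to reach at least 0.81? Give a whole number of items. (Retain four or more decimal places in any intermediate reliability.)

51

First, r for the 30-item form: n = 30/39 = 0.7692, so r_30 = 0.7692·0.767/(1 + (0.7692 − 1)·0.767) = 0.7169
Then solve for n' with r_old = 0.7169, r_target = 0.81: n' = 0.81(1 − 0.7169)/[0.7169(1 − 0.81)] = 1.6835
Total items = 1.6835 × 30 = 50.51, rounded up to 51.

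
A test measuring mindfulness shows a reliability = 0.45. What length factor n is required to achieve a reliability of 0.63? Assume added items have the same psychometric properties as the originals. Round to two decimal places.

2.08

Rearranging the Spearman-Brown formula for n,
n = r*(1 − r) / [ r (1 − r*) ]
n = [0.63 × 0.55] / [0.45 × 0.37]
  = 0.3465 / 0.1665 = 2.0811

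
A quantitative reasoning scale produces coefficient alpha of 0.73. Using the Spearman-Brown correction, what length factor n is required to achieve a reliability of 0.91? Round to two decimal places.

n = 0.91 × (1 − 0.73) / [ 0.73 × (1 − 0.91) ]
  = 0.2457 / 0.0657 = 3.7397

3.74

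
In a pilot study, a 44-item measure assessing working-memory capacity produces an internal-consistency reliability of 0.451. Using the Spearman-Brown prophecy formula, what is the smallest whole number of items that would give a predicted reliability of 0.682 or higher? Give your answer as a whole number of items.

115

n = 0.682(1 − 0.451) / [0.451(1 − 0.682)]
n = 0.374418 / 0.143418 ≈ 2.6107
So the test needs 2.6107 × 44 ≈ 114.87 items; rounding up, 115.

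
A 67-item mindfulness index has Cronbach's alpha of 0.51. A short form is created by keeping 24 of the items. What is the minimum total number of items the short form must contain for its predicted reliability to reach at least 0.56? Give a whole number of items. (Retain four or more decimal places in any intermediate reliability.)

82

Short-form reliability: n = 24/67 = 0.3582; r_24 = n·r/(1+(n−1)r) ≈ 0.2716
Length factor from the short form to reach 0.56: n' = 0.56(1 − 0.2716) / [0.2716(1 − 0.56)] ≈ 3.4133
Total items = 3.4133 × 24 = 81.92, rounded up to 82.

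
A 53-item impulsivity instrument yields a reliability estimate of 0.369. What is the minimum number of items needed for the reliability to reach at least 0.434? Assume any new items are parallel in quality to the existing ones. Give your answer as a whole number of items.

70

Invert Spearman-Brown to solve for n:
n = r_target (1 − r_old) / [ r_old (1 − r_target) ]
n = 0.434 × (1 − 0.369) / [ 0.369 × (1 − 0.434) ]
n = 0.273854 / 0.208854 ≈ 1.3112
1.3112 × 53 = 69.49 → 70 items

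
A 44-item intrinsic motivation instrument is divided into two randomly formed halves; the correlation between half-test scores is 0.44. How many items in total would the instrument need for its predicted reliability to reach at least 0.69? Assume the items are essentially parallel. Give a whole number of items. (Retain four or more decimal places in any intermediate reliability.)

63

r_full = 2(0.44)/(1 + 0.44) = 0.6111
Solve Spearman-Brown for n: n = 0.69(1 − 0.6111) / [0.6111(1 − 0.69)] = 1.4165
Required items = 1.4165 × 44 = 62.33, so 63 items.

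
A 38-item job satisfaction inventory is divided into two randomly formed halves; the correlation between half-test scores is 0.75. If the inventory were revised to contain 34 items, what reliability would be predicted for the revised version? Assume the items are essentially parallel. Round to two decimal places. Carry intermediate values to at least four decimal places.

Full-test reliability from the split-half r: r_full = 2(0.75)/(1 + 0.75) = 0.8571
Length factor from 38 to 34 items: n = 34/38 = 0.8947
r_new = n·r_full / (1 + (n − 1)·r_full) = 0.7668 / 0.9097 ≈ 0.8429

0.84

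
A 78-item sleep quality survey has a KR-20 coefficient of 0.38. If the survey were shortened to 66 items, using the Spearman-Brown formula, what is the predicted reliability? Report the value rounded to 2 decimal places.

0.34

n = 66/78 = 0.8462
By Spearman-Brown, r_new = n r / (1 + (n − 1) r).
r_new = 0.8462·0.38 / [1 + (0.8462 − 1)·0.38]
     = 0.3216 / 0.9416 = 0.3415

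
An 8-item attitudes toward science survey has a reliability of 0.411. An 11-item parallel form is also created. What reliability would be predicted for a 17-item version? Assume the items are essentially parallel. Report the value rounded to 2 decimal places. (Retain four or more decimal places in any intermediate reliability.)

The 11-item form is not needed; work directly from the 8-item form with n = 17/8 = 2.1250.
r_{17} = n·r / (1 + (n − 1)·r) = 0.8734 / 1.4624 ≈ 0.5972

0.60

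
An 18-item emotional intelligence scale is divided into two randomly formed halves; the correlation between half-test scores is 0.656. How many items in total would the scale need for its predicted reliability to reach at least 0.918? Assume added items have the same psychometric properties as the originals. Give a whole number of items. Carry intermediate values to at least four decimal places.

r_full = 2(0.656)/(1 + 0.656) = 0.7923
Solve Spearman-Brown for n: n = 0.918(1 − 0.7923) / [0.7923(1 − 0.918)] = 2.9348
Required items = 2.9348 × 18 = 52.83, so 53 items.

53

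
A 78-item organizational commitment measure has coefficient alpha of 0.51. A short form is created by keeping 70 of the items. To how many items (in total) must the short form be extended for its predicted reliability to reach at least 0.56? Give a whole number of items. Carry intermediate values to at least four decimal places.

Short-form reliability: n = 70/78 = 0.8974; r_70 = n·r/(1+(n−1)r) ≈ 0.4829
Then solve for n' with r_old = 0.4829, r_target = 0.56: n' = 0.56(1 − 0.4829)/[0.4829(1 − 0.56)] = 1.3629
Items = 1.3629 × 70 ≈ 95.40 → 96

96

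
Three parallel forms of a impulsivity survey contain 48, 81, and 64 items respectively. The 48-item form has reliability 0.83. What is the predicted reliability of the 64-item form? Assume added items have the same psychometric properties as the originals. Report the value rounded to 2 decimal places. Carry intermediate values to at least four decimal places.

0.87

The 81-item form is not needed; work directly from the 48-item form with n = 64/48 = 1.3333.
r_{64} = n·r / (1 + (n − 1)·r) = 1.1066 / 1.2766 ≈ 0.8668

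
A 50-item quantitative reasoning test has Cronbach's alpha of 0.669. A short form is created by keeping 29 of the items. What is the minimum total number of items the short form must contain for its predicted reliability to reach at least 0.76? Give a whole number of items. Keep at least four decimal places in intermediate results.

First, r for the 29-item form: n = 29/50 = 0.5800, so r_29 = 0.5800·0.669/(1 + (0.5800 − 1)·0.669) = 0.5397
Length factor from the short form to reach 0.76: n' = 0.76(1 − 0.5397) / [0.5397(1 − 0.76)] ≈ 2.7008
Items = 2.7008 × 29 ≈ 78.32 → 79

79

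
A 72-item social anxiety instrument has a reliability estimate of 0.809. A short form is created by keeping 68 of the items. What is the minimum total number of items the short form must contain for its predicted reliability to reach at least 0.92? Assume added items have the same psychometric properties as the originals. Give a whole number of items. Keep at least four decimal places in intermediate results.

196

First, r for the 68-item form: n = 68/72 = 0.9444, so r_68 = 0.9444·0.809/(1 + (0.9444 − 1)·0.809) = 0.8000
Then solve for n' with r_old = 0.8000, r_target = 0.92: n' = 0.92(1 − 0.8000)/[0.8000(1 − 0.92)] = 2.8750
Items = 2.8750 × 68 ≈ 195.50 → 196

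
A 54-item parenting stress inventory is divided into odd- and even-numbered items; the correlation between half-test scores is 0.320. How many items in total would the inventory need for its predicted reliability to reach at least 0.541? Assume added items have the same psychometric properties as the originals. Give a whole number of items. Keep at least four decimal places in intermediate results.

r_full = 2(0.320)/(1 + 0.320) = 0.4848
Solve Spearman-Brown for n: n = 0.541(1 − 0.4848) / [0.4848(1 − 0.541)] = 1.2526
Items = 1.2526 × 54 ≈ 67.64 → 68

68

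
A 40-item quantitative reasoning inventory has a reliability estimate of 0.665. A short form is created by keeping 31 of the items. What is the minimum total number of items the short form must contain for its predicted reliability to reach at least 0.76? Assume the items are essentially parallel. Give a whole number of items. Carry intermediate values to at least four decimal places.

Short-form reliability: n = 31/40 = 0.7750; r_31 = n·r/(1+(n−1)r) ≈ 0.6061
Length factor from the short form to reach 0.76: n' = 0.76(1 − 0.6061) / [0.6061(1 − 0.76)] ≈ 2.0580
Total items = 2.0580 × 31 = 63.80, rounded up to 64.

64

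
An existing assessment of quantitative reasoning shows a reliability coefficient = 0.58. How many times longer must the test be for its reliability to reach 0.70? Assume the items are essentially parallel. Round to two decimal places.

n = 0.70(1 − 0.58) / [0.58(1 − 0.70)]
n = 0.2940 / 0.1740 ≈ 1.6897

1.69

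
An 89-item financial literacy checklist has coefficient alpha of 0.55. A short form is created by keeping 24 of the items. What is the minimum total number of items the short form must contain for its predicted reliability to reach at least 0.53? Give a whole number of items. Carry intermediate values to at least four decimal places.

83

First, r for the 24-item form: n = 24/89 = 0.2697, so r_24 = 0.2697·0.55/(1 + (0.2697 − 1)·0.55) = 0.2479
Length factor from the short form to reach 0.53: n' = 0.53(1 − 0.2479) / [0.2479(1 − 0.53)] ≈ 3.4212
Total items = 3.4212 × 24 = 82.11, rounded up to 83.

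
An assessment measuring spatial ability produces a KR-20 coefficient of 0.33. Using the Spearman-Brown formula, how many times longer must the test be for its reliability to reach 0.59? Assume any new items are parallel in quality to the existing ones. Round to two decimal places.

2.92

n = 0.59(1 − 0.33) / [0.33(1 − 0.59)]
n = 0.3953 / 0.1353 ≈ 2.9217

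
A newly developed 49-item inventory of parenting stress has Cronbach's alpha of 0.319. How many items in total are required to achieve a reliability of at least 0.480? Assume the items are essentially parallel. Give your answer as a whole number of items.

Invert Spearman-Brown to solve for n:
n = r*(1 − r) / [ r (1 − r*) ]
n = [0.480 × 0.681] / [0.319 × 0.520]
  = 0.326880 / 0.165880 = 1.9706
1.9706 × 49 = 96.56 → 97 items

97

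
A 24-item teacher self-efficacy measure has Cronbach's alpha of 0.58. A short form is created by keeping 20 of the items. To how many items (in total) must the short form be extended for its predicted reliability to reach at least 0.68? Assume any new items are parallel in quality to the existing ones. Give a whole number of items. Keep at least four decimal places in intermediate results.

37

Short-form reliability: n = 20/24 = 0.8333; r_20 = n·r/(1+(n−1)r) ≈ 0.5350
Then solve for n' with r_old = 0.5350, r_target = 0.68: n' = 0.68(1 − 0.5350)/[0.5350(1 − 0.68)] = 1.8470
Items = 1.8470 × 20 ≈ 36.94 → 37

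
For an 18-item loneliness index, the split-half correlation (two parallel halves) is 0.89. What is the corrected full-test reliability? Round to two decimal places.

0.94

Apply the Spearman-Brown correction with n = 2:
r_full = 2(0.89) / (1 + 0.89)
r_full = 1.7800 / 1.8900 ≈ 0.9418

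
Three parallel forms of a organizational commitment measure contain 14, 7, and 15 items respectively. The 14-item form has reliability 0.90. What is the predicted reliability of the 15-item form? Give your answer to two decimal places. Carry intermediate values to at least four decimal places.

0.91

Only the ratio of lengths matters: n = 15/14 = 1.0714
r_{15} = n·r / (1 + (n − 1)·r) = 0.9643 / 1.0643 ≈ 0.9060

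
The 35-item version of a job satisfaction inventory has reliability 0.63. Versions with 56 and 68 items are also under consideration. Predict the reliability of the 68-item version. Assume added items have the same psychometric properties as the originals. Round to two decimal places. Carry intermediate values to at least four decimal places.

0.77

Only the ratio of lengths matters: n = 68/35 = 1.9429
r_{68} = n·r / (1 + (n − 1)·r) = 1.2240 / 1.5940 ≈ 0.7679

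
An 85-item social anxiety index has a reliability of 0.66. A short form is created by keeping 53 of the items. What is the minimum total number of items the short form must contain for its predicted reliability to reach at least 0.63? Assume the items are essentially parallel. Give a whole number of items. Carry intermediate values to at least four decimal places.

First, r for the 53-item form: n = 53/85 = 0.6235, so r_53 = 0.6235·0.66/(1 + (0.6235 − 1)·0.66) = 0.5476
Length factor from the short form to reach 0.63: n' = 0.63(1 − 0.5476) / [0.5476(1 − 0.63)] ≈ 1.4067
Total items = 1.4067 × 53 = 74.56, rounded up to 75.

75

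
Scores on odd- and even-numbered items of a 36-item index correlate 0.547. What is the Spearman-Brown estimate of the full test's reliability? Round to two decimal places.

0.71

The full test is twice the length of either half (n = 2).
r_full = 2(0.547) / (1 + 0.547)
       = 1.0940 / 1.5470 = 0.7072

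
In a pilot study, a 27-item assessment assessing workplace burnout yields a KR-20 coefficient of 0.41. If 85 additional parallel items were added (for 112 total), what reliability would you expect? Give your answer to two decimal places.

The new length is 112/27 = 4.1481 times the old.
r_new = 4.1481·0.41 / [1 + (4.1481 − 1)·0.41]
r_new = 1.7007 / 2.2907 ≈ 0.7424

0.74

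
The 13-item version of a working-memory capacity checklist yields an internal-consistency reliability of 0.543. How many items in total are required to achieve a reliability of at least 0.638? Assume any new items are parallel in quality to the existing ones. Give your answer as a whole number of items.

n = 0.638 × (1 − 0.543) / [ 0.543 × (1 − 0.638) ]
n = 0.291566 / 0.196566 ≈ 1.4833
Items needed = n × 13 = 1.4833 × 13 ≈ 19.28 → round up to 20

20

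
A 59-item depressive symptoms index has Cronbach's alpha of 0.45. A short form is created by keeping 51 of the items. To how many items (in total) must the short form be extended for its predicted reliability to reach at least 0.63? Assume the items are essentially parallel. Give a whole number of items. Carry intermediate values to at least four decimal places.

123

First, r for the 51-item form: n = 51/59 = 0.8644, so r_51 = 0.8644·0.45/(1 + (0.8644 − 1)·0.45) = 0.4143
Length factor from the short form to reach 0.63: n' = 0.63(1 − 0.4143) / [0.4143(1 − 0.63)] ≈ 2.4071
Items = 2.4071 × 51 ≈ 122.76 → 123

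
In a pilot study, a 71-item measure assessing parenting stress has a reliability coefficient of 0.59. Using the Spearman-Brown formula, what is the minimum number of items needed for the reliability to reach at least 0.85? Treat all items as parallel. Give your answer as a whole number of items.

n = 0.85(1 − 0.59) / [0.59(1 − 0.85)]
  = 0.3485 / 0.0885 = 3.9379
3.9379 × 71 = 279.59 → 280 items

280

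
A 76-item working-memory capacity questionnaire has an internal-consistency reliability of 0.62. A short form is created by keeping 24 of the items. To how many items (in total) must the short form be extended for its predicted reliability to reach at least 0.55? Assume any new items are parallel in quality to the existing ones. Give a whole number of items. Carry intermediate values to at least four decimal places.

First, r for the 24-item form: n = 24/76 = 0.3158, so r_24 = 0.3158·0.62/(1 + (0.3158 − 1)·0.62) = 0.3400
Length factor from the short form to reach 0.55: n' = 0.55(1 − 0.3400) / [0.3400(1 − 0.55)] ≈ 2.3725
Items = 2.3725 × 24 ≈ 56.94 → 57

57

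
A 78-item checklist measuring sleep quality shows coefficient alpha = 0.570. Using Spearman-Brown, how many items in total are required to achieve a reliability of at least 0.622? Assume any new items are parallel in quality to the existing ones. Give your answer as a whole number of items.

97

Invert Spearman-Brown to solve for n:
n = r_target (1 − r_old) / [ r_old (1 − r_target) ]
n = [0.622 × 0.430] / [0.570 × 0.378]
n = 0.267460 / 0.215460 ≈ 1.2413
So the test needs 1.2413 × 78 ≈ 96.82 items; rounding up, 97.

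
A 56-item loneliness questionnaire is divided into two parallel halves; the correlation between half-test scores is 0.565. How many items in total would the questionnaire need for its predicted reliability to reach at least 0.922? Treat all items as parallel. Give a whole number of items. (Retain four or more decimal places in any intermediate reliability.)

r_full = 2(0.565)/(1 + 0.565) = 0.7220
n = r_tgt(1 − r_full) / [r_full(1 − r_tgt)] = 0.922 × 0.2780 / (0.7220 × 0.078) ≈ 4.5514
Items = 4.5514 × 56 ≈ 254.88 → 255

255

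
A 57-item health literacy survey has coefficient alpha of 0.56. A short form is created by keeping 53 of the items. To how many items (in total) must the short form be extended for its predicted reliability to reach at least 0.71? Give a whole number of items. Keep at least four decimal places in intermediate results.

110

First, r for the 53-item form: n = 53/57 = 0.9298, so r_53 = 0.9298·0.56/(1 + (0.9298 − 1)·0.56) = 0.5420
Then solve for n' with r_old = 0.5420, r_target = 0.71: n' = 0.71(1 − 0.5420)/[0.5420(1 − 0.71)] = 2.0688
Total items = 2.0688 × 53 = 109.65, rounded up to 110.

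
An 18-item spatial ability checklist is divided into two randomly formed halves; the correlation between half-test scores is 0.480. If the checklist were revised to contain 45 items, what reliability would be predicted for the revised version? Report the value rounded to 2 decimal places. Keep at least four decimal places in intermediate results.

First correct the split-half correlation to full-test reliability: r_full = 2 × 0.480 / (1 + 0.480) ≈ 0.6486
Then adjust to 45 items: n = 45/18 = 2.5000
r_new = n·r_full / (1 + (n − 1)·r_full) = 1.6215 / 1.9729 ≈ 0.8219

0.82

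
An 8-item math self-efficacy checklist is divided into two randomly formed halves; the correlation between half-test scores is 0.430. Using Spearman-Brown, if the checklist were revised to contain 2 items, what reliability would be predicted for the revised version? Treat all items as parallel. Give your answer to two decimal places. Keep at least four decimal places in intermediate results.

Spearman-Brown correction (n = 2): r_full = 2·0.430/(1 + 0.430) = 0.6014
Then adjust to 2 items: n = 2/8 = 0.2500
r_new = n·r_full / (1 + (n − 1)·r_full) = 0.1504 / 0.5489 ≈ 0.2740

0.27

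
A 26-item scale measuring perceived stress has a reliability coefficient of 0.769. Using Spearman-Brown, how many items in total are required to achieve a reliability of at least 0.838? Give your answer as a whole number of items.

Rearranging the Spearman-Brown formula for n,
n = r_target (1 − r_old) / [ r_old (1 − r_target) ]
n = 0.838(1 − 0.769) / [0.769(1 − 0.838)]
  = 0.193578 / 0.124578 = 1.5539
Items needed = n × 26 = 1.5539 × 26 ≈ 40.40 → round up to 41

41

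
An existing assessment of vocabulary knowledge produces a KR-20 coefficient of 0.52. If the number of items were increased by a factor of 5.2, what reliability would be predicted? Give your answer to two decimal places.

r_new = 5.2·0.52 / [1 + (5.2 − 1)·0.52]
     = 2.7040 / 3.1840 = 0.8492

0.85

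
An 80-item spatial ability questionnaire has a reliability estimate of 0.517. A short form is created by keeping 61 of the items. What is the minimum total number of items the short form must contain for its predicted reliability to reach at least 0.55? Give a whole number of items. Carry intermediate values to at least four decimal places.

92

First, r for the 61-item form: n = 61/80 = 0.7625, so r_61 = 0.7625·0.517/(1 + (0.7625 − 1)·0.517) = 0.4494
Length factor from the short form to reach 0.55: n' = 0.55(1 − 0.4494) / [0.4494(1 − 0.55)] ≈ 1.4975
Total items = 1.4975 × 61 = 91.35, rounded up to 92.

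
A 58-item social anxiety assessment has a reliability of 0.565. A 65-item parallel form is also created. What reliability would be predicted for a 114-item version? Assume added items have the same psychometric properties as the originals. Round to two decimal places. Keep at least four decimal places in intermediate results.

0.72

The 65-item form is not needed; work directly from the 58-item form with n = 114/58 = 1.9655.
r_{114} = n·r / (1 + (n − 1)·r) = 1.1105 / 1.5455 ≈ 0.7185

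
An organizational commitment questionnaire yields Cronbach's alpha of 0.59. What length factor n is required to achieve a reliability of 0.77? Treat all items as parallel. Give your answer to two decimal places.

2.33

Rearranging the Spearman-Brown formula for n,
n = r*(1 − r) / [ r (1 − r*) ]
n = [0.77 × 0.41] / [0.59 × 0.23]
n = 0.3157 / 0.1357 ≈ 2.3265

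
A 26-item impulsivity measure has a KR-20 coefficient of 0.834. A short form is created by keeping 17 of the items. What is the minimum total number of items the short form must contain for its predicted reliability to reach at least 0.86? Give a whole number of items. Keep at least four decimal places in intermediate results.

32

Short-form reliability: n = 17/26 = 0.6538; r_17 = n·r/(1+(n−1)r) ≈ 0.7666
Length factor from the short form to reach 0.86: n' = 0.86(1 − 0.7666) / [0.7666(1 − 0.86)] ≈ 1.8703
Items = 1.8703 × 17 ≈ 31.80 → 32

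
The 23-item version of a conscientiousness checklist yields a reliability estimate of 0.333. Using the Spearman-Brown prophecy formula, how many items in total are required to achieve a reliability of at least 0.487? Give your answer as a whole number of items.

Spearman-Brown solved for the length factor n:
n = r*(1 − r) / [ r (1 − r*) ]
n = 0.487(1 − 0.333) / [0.333(1 − 0.487)]
  = 0.324829 / 0.170829 = 1.9015
1.9015 × 23 = 43.73 → 44 items

44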